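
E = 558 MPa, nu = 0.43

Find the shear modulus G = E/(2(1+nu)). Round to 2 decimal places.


G = 558 / (2 * 1.43)
= 195.10 MPa

195.10


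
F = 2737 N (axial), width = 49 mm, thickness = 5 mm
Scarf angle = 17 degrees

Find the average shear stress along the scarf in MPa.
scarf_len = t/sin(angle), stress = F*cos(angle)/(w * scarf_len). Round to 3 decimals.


scarf_len = 5/sin(17 deg) = 17.1015
cos(17 deg) = 0.956305
stress = 2737*0.956305/(49*17.1015) = 3.123 MPa

3.123


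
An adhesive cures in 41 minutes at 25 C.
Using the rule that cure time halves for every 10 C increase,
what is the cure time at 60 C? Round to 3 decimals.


Factor = 2^((60 - 25) / 10) = 11.3137
Cure time = 41 / 11.3137
= 3.624 minutes

3.624


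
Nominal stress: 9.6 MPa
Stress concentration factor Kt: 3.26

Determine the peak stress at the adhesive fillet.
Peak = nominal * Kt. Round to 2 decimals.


Peak stress = 9.6 * 3.26
= 31.30 MPa

31.30


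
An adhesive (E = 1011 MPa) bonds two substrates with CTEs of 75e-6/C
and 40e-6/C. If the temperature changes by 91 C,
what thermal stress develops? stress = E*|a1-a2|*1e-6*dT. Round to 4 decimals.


Stress = 1011 * |75 - 40| * 1e-6 * 91
= 3.2200 MPa

3.2200


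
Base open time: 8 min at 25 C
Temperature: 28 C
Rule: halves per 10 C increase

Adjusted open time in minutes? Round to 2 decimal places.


Acceleration = 2^((28-25)/10) = 1.2311
Open time = 8 / 1.2311 = 6.50 min

6.50


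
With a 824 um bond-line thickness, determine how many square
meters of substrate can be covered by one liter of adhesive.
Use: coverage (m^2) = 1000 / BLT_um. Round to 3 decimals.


Coverage = 1000 / 824 = 1.214 m^2

1.214


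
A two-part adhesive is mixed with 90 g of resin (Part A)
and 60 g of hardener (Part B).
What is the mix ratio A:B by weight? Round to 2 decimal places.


Mix ratio = mass_A / mass_B
= 90 / 60
= 1.50

1.50


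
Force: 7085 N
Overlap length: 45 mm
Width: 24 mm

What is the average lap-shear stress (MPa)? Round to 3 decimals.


Average shear stress = F / (overlap * width)
= 7085 / (45 * 24)
= 6.560 MPa

6.560


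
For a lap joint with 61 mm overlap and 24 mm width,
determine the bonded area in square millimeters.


Area = 61 * 24 = 1464 mm^2

1464


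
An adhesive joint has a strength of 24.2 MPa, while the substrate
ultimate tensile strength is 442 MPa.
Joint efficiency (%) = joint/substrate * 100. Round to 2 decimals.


Efficiency = 24.2 / 442 * 100
= 5.48%

5.48


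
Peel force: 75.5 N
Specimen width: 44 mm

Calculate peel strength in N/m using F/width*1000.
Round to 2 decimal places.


Peel strength = 75.5 / 44 * 1000 = 1715.91 N/m

1715.91


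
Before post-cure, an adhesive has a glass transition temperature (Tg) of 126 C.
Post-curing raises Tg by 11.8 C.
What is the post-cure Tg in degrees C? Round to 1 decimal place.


Tg_post = Tg_base + delta_Tg
= 126 + 11.8
= 137.8 C

137.8


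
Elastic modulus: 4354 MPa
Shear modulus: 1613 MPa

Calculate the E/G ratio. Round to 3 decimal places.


E / G = 4354 / 1613 = 2.699

2.699


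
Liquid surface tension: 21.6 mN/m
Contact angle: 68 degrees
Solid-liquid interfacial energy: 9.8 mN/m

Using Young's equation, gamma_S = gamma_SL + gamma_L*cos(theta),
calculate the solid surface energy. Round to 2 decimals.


gamma_S = 9.8 + 21.6 * cos(68)
= 17.89 mN/m

17.89


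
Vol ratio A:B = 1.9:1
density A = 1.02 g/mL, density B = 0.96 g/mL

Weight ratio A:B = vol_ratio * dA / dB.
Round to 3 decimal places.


Weight ratio = 1.9 * 1.02 / 0.96
= 2.019

2.019


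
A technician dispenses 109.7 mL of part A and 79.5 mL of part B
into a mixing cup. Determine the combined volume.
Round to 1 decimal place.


Combined volume = 109.7 + 79.5
= 189.2 mL

189.2


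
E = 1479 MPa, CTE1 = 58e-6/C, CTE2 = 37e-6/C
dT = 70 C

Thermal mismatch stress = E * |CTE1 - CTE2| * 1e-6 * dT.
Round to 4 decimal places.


= 1479 * 21e-6 * 70
= 2.1741 MPa

2.1741


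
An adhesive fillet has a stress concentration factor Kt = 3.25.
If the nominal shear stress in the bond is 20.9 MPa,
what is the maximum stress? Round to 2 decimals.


Max stress = 20.9 * 3.25 = 67.93 MPa

67.93


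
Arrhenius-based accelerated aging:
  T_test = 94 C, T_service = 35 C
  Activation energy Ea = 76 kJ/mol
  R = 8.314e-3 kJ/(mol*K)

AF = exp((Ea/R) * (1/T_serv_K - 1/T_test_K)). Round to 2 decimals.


T_test_K = 367.15, T_serv_K = 308.15
AF = exp((76/8.314e-3) * (1/308.15 - 1/367.15))
= 117.57

117.57


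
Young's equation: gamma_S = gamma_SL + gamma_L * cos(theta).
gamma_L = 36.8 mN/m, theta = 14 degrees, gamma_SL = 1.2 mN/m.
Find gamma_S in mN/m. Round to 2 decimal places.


cos(14 deg) = 0.970296
gamma_S = 1.2 + 36.8 * 0.970296
= 36.91 mN/m

36.91


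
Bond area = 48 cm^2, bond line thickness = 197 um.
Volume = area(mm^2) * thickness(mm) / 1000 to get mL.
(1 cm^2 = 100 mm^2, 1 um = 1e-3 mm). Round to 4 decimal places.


area_mm2 = 48 * 100 = 4800
blt_mm = 197 * 1e-3 = 0.197
vol_mm3 = 4800 * 0.197 = 945.6
vol_mL = 945.6 / 1000 = 0.9456 mL

0.9456


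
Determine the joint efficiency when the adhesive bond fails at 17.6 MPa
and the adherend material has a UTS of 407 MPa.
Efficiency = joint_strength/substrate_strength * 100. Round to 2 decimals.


Joint efficiency = 17.6 / 407 * 100
= 4.32%

4.32


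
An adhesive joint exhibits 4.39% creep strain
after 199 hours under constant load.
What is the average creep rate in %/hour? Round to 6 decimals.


Creep rate = strain / time
= 4.39 / 199
= 0.022060 %/h

0.022060


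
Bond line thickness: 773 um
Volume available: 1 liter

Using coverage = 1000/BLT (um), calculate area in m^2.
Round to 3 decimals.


1 L = 1e6 mm^3, thickness = 773 um = 0.773 mm
Area = 1e6 / 0.773 mm^2 = (1e6 / 0.773) / 1e6 m^2 = 1000 / 773 m^2
= 1.294 m^2

1.294


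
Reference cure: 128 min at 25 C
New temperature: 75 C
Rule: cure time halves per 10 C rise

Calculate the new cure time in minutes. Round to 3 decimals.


factor = 2^((75-25)/10) = 32.0000
t_new = 128 / 32.0000 = 4.000 min

4.000


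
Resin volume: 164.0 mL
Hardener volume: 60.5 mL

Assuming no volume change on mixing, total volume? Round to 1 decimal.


V_total = 164.0 + 60.5 = 224.5 mL

224.5


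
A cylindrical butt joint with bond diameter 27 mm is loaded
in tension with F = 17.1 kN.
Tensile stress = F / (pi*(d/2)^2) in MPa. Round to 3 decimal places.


Area = pi * (27/2)^2 = 572.5553 mm^2
Stress = 17.1*1000 / 572.5553
= 29.866 MPa

29.866


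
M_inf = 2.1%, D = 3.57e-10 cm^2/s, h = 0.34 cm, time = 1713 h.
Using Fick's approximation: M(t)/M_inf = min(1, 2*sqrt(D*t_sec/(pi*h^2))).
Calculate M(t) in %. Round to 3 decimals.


t = 6166800 s
ratio = min(1, 2*sqrt(3.57e-10*6166800/(pi*0.1156)))
= 0.155718
M(t) = 2.1 * 0.155718 = 0.327%

0.327


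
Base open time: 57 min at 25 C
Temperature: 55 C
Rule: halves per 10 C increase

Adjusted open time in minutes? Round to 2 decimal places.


Acceleration = 2^((55-25)/10) = 8.0000
Open time = 57 / 8.0000 = 7.13 min

7.13


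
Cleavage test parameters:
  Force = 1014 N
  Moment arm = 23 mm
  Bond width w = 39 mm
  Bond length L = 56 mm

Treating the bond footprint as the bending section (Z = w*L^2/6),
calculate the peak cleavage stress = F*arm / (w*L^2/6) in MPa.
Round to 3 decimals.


M = 1014 * 23 = 23322 N*mm
Z = 39 * 56^2 / 6 = 122304 / 6 mm^3
sigma = M / Z = 6 * 23322 / 122304 = 139932 / 122304
= 1.144 MPa

1.144


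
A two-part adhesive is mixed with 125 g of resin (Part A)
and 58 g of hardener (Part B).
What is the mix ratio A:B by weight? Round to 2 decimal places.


Mix ratio = mass_A / mass_B
= 125 / 58
= 2.16

2.16


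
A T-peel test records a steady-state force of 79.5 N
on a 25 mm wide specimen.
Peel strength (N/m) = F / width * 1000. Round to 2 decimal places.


Peel strength = 79.5 / 25 * 1000
= 3180.00 N/m

3180.00


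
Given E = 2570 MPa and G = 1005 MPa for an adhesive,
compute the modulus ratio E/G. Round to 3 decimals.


E/G ratio = 2570 / 1005 = 2.557

2.557


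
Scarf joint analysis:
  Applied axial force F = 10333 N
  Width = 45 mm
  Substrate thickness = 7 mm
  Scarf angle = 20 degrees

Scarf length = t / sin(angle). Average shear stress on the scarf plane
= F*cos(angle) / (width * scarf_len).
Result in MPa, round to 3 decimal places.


Scarf length = 7 / sin(20 deg) = 20.4666 mm
cos(20 deg) = 0.939693
Shear = 10333 * 0.939693 / (45 * 20.4666)
= 10.543 MPa

10.543


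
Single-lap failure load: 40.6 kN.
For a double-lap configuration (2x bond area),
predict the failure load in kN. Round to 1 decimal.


Failure load = 40.6 * 2 = 81.2 kN

81.2


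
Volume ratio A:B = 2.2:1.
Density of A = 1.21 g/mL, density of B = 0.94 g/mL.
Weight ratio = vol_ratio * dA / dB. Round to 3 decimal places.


Wt ratio = 2.2 * 1.21 / 0.94
= 2.832

2.832


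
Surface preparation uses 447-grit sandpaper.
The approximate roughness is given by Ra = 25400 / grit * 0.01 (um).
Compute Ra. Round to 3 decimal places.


Ra = 25400 / 447 * 0.01
= 254 / 447
= 0.568 um

0.568


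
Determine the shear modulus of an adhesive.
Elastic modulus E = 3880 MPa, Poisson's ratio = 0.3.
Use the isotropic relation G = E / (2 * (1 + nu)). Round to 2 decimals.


G = 3880 / (2*(1+0.3)) = 3880 / 2.60
= 1492.31 MPa

1492.31


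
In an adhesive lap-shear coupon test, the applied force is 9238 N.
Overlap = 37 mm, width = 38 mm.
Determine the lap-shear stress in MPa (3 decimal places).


stress = F / (overlap * width)
= 9238 / (37 * 38)
= 6.570 MPa

6.570


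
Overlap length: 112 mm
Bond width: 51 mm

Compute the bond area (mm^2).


Bond area = 112 * 51 = 5712 mm^2

5712


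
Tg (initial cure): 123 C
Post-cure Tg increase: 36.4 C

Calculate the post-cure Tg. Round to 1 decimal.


Post-cure Tg = 123 + 36.4 = 159.4 C

159.4


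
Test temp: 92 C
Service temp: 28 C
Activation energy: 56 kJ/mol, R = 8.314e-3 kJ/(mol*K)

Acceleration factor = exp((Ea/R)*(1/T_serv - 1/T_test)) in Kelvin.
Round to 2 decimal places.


AF = exp((56/0.008314)*(1/301.15 - 1/365.15))
= 50.41

50.41


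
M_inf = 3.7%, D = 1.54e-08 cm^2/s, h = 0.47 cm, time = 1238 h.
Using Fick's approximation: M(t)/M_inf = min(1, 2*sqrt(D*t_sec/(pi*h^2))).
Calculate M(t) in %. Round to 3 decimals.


t = 4456800 s
ratio = min(1, 2*sqrt(1.54e-08*4456800/(pi*0.2209)))
= 0.628969
M(t) = 3.7 * 0.628969 = 2.327%

2.327


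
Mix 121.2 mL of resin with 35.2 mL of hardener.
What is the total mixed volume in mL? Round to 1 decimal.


Total = 121.2 + 35.2 = 156.4 mL

156.4


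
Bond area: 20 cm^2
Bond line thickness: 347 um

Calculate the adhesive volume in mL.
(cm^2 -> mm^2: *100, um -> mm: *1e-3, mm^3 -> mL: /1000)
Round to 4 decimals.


V = 20*100 * 347*1e-3 / 1000
= 0.6940 mL

0.6940


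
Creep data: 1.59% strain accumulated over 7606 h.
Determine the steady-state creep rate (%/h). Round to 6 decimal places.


Rate = 1.59 / 7606 = 0.000209 %/h

0.000209


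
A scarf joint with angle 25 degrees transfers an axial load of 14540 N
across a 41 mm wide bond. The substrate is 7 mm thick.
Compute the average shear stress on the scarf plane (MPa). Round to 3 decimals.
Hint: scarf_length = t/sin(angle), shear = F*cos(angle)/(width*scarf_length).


scarf_length = 7 / sin(25 deg) = 16.5634 mm
cos(25 deg) = 0.906308
shear stress = 14540 * 0.906308 / (41 * 16.5634)
= 19.405 MPa

19.405


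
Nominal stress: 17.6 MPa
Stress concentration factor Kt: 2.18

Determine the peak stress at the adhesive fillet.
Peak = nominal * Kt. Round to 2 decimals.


Peak stress = 17.6 * 2.18
= 38.37 MPa

38.37


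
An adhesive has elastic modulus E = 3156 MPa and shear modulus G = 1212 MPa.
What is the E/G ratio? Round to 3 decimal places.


E/G = 3156 / 1212 = 2.604

2.604


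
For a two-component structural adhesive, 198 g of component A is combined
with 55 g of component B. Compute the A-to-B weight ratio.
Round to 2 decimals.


Weight ratio A:B = 198 / 55
= 3.60

3.60


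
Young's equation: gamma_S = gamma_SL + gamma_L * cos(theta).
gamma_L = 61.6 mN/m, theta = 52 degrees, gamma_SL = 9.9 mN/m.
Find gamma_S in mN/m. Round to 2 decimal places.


cos(52 deg) = 0.615661
gamma_S = 9.9 + 61.6 * 0.615661
= 47.82 mN/m

47.82


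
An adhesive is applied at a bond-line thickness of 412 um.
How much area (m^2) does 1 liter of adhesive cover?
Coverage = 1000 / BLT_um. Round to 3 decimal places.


Coverage = 1000 / 412 = 2.427 m^2

2.427


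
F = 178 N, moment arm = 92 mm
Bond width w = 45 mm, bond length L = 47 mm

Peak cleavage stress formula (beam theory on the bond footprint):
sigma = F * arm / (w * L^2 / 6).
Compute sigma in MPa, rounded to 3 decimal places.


sigma = (178 * 92) / (45 * 2209 / 6)
= 16376 * 6 / 99405
= 98256 / 99405
= 0.988 MPa

0.988


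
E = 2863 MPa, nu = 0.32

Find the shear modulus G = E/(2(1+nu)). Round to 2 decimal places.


G = 2863 / (2 * 1.32)
= 1084.47 MPa

1084.47


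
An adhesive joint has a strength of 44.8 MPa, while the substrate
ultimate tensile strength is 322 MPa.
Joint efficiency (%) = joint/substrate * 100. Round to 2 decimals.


Efficiency = 44.8 / 322 * 100
= 13.91%

13.91


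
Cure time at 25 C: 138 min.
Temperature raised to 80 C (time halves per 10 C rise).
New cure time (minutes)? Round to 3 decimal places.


Acceleration factor = 2^(55/10) = 45.2548
New time = 138 / 45.2548 = 3.049 min

3.049


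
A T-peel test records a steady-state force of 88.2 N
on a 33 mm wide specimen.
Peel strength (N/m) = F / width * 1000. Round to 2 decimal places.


Peel strength = 88.2 / 33 * 1000
= 2672.73 N/m

2672.73


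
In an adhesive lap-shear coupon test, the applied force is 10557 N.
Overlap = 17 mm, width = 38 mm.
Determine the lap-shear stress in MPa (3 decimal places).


stress = F / (overlap * width)
= 10557 / (17 * 38)
= 16.342 MPa

16.342


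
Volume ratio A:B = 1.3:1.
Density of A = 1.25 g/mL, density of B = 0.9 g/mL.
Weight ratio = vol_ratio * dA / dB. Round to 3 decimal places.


Wt ratio = 1.3 * 1.25 / 0.9
= 1.806

1.806


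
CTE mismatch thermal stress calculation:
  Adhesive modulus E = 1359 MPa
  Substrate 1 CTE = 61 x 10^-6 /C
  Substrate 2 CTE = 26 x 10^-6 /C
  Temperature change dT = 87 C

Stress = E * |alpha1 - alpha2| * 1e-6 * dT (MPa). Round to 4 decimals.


delta_alpha = |61 - 26| = 35 x 10^-6/C
Stress = 1359 * 35e-6 * 87
= 4.1382 MPa

4.1382


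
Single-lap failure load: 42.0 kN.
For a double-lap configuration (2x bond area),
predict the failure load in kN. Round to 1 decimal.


Failure load = 42.0 * 2 = 84.0 kN

84.0


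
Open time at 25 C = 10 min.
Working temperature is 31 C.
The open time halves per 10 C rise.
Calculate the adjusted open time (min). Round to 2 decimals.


factor = 2^((31 - 25) / 10) = 1.5157
ot = 10 / 1.5157 = 6.60 min

6.60


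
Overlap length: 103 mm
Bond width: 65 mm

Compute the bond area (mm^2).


Bond area = 103 * 65 = 6695 mm^2

6695


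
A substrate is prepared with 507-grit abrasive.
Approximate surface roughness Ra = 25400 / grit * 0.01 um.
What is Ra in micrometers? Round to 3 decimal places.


Ra = 25400 / 507 * 0.01 = 0.501 um

0.501


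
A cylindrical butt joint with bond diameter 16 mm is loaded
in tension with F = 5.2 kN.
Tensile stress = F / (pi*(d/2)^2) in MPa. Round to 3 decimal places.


Area = pi * (16/2)^2 = 201.0619 mm^2
Stress = 5.2*1000 / 201.0619
= 25.863 MPa

25.863


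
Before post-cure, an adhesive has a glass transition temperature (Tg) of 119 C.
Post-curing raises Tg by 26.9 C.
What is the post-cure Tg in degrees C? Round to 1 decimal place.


Tg_post = Tg_base + delta_Tg
= 119 + 26.9
= 145.9 C

145.9


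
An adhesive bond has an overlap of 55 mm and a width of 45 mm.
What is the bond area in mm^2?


Bond area = overlap * width
= 55 * 45
= 2475 mm^2

2475


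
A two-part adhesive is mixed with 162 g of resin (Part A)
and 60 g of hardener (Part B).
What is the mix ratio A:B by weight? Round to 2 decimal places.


Mix ratio = mass_A / mass_B
= 162 / 60
= 2.70

2.70


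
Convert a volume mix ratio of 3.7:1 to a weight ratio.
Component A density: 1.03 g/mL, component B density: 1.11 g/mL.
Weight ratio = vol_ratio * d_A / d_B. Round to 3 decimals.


= 3.7 * 1.03 / 1.11 = 3.433

3.433


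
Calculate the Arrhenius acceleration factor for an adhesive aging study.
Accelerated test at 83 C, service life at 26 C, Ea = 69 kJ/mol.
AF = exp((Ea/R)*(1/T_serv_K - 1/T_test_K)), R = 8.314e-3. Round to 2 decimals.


T_test = 356.15 K, T_serv = 299.15 K
Ea/R = 69 / 0.008314 = 8299.25
AF = exp(8299.25 * (1/299.15 - 1/356.15))
= 84.78

84.78


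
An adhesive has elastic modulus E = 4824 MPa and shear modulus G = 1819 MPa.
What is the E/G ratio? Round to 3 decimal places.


E/G = 4824 / 1819 = 2.652

2.652


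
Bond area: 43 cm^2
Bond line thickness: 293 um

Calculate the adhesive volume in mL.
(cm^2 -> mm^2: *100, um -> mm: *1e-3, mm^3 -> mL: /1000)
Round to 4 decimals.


V = 43*100 * 293*1e-3 / 1000
= 1.2599 mL

1.2599


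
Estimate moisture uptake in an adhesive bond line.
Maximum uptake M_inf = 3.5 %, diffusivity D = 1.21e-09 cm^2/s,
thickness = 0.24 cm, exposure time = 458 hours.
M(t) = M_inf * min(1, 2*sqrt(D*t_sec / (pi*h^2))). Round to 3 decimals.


Convert time: 458 h = 1648800 s
ratio = min(1, 2*sqrt(1.21e-09*1648800/(pi*0.24^2)))
= 0.210001
M(t) = 3.5 * 0.210001 = 0.735%

0.735


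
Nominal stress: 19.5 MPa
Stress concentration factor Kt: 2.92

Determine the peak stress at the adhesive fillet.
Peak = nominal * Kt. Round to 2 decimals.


Peak stress = 19.5 * 2.92
= 56.94 MPa

56.94


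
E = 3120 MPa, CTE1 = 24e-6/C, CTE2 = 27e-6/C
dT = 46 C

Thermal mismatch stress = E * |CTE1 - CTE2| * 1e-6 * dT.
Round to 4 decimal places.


= 3120 * 3e-6 * 46
= 0.4306 MPa

0.4306


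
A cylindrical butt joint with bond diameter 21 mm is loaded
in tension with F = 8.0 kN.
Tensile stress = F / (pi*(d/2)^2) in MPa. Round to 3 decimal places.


Area = pi * (21/2)^2 = 346.3606 mm^2
Stress = 8.0*1000 / 346.3606
= 23.097 MPa

23.097


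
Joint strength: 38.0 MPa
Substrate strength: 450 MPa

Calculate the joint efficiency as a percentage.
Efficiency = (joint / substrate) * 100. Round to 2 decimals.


Efficiency = (38.0 / 450) * 100 = 8.44%

8.44


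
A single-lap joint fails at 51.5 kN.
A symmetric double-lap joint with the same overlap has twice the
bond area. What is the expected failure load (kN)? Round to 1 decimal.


Double-lap load = 2 * 51.5 = 103.0 kN

103.0


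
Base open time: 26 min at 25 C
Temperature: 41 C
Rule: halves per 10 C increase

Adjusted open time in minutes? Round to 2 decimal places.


Acceleration = 2^((41-25)/10) = 3.0314
Open time = 26 / 3.0314 = 8.58 min

8.58


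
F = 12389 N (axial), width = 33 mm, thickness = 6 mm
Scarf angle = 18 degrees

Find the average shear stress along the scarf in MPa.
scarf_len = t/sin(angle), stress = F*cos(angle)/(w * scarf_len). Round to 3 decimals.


scarf_len = 6/sin(18 deg) = 19.4164
cos(18 deg) = 0.951057
stress = 12389*0.951057/(33*19.4164) = 18.389 MPa

18.389


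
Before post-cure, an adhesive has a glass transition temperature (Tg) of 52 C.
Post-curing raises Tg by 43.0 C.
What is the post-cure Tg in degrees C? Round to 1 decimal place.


Tg_post = Tg_base + delta_Tg
= 52 + 43.0
= 95.0 C

95.0


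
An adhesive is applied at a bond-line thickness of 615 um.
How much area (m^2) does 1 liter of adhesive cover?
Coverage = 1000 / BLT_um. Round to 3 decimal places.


Coverage = 1000 / 615 = 1.626 m^2

1.626


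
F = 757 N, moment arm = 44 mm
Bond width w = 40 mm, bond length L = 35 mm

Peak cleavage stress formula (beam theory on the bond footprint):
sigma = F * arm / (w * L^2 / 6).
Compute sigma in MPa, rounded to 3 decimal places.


sigma = (757 * 44) / (40 * 1225 / 6)
= 33308 * 6 / 49000
= 199848 / 49000
= 4.079 MPa

4.079


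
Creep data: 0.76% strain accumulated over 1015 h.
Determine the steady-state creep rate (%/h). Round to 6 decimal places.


Rate = 0.76 / 1015 = 0.000749 %/h

0.000749


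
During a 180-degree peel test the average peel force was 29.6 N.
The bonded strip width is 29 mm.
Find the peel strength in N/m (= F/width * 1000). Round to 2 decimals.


Peel strength = F/width * 1000
= 29.6 / 29 * 1000
= 1020.69 N/m

1020.69


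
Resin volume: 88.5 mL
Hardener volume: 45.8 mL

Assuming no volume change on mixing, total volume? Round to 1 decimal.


V_total = 88.5 + 45.8 = 134.3 mL

134.3


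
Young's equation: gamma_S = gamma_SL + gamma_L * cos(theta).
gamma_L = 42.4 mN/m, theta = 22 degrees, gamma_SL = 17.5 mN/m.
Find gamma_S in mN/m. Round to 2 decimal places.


cos(22 deg) = 0.927184
gamma_S = 17.5 + 42.4 * 0.927184
= 56.81 mN/m

56.81


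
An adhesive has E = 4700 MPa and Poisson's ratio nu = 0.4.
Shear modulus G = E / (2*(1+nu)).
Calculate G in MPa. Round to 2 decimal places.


G = 4700 / (2*(1+0.4))
= 4700 / 2.80
= 1678.57 MPa

1678.57


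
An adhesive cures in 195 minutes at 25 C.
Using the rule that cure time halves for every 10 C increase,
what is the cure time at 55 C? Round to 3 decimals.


Factor = 2^((55 - 25) / 10) = 8.0000
Cure time = 195 / 8.0000
= 24.375 minutes

24.375


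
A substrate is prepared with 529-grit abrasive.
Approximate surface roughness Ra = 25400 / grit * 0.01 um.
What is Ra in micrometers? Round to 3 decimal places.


Ra = 25400 / 529 * 0.01 = 0.480 um

0.480


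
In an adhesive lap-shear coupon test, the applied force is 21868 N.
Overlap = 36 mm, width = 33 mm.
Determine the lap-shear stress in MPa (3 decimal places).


stress = F / (overlap * width)
= 21868 / (36 * 33)
= 18.407 MPa

18.407


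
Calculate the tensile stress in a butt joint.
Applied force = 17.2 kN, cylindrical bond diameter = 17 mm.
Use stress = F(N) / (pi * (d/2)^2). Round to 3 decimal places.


A = pi * 8.5^2 = 226.9801 mm^2
sigma = 17200.0 / 226.9801 = 75.778 MPa

75.778


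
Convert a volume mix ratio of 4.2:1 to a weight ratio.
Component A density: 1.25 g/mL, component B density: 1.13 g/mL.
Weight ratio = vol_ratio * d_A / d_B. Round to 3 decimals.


= 4.2 * 1.25 / 1.13 = 4.646

4.646


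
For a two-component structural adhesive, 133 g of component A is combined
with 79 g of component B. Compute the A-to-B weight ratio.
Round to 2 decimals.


Weight ratio A:B = 133 / 79
= 1.68

1.68


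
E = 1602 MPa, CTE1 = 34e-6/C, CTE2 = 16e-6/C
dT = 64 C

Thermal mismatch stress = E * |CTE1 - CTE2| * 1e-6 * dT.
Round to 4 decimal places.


= 1602 * 18e-6 * 64
= 1.8455 MPa

1.8455


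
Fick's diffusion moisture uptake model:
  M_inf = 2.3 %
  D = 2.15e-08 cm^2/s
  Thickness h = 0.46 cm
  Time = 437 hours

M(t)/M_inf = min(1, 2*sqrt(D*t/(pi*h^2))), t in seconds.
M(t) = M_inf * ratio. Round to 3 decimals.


t_sec = 437 * 3600 = 1573200
ratio = 2*sqrt(2.15e-08*1573200/(pi*0.46^2))
= min(1, 0.451137)
= 0.451137
M(t) = 2.3 * 0.451137 = 1.038 %

1.038


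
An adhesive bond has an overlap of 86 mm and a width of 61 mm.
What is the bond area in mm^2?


Bond area = overlap * width
= 86 * 61
= 5246 mm^2

5246


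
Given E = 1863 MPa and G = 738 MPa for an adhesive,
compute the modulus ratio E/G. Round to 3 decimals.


E/G ratio = 1863 / 738 = 2.524

2.524


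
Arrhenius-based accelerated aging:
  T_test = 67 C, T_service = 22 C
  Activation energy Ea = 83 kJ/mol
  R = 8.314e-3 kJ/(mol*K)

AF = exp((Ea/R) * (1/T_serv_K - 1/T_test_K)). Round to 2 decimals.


T_test_K = 340.15, T_serv_K = 295.15
AF = exp((83/8.314e-3) * (1/295.15 - 1/340.15))
= 87.77

87.77


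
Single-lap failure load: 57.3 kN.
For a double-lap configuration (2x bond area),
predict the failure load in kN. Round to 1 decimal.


Failure load = 57.3 * 2 = 114.6 kN

114.6


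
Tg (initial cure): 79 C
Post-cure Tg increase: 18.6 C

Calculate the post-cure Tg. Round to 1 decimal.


Post-cure Tg = 79 + 18.6 = 97.6 C

97.6


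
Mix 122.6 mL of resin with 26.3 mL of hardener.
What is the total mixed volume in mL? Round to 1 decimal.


Total = 122.6 + 26.3 = 148.9 mL

148.9


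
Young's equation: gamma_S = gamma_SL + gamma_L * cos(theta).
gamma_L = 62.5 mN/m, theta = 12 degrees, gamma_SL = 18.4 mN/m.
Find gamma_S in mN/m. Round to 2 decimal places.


cos(12 deg) = 0.978148
gamma_S = 18.4 + 62.5 * 0.978148
= 79.53 mN/m

79.53


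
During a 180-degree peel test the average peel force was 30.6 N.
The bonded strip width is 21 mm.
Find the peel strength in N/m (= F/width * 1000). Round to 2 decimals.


Peel strength = F/width * 1000
= 30.6 / 21 * 1000
= 1457.14 N/m

1457.14


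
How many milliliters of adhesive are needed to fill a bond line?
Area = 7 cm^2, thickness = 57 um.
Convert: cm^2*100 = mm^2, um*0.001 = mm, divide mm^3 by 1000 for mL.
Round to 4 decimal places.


= (7 * 100) * (57 * 0.001) / 1000
= 0.0399 mL

0.0399


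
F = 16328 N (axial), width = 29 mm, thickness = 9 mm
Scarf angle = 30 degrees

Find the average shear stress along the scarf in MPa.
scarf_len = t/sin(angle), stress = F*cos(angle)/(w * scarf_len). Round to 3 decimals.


scarf_len = 9/sin(30 deg) = 18.0000
cos(30 deg) = 0.866025
stress = 16328*0.866025/(29*18.0000) = 27.089 MPa

27.089


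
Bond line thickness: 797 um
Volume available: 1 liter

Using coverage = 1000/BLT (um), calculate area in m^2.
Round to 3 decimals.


1 L = 1e6 mm^3, thickness = 797 um = 0.797 mm
Area = 1e6 / 0.797 mm^2 = (1e6 / 0.797) / 1e6 m^2 = 1000 / 797 m^2
= 1.255 m^2

1.255


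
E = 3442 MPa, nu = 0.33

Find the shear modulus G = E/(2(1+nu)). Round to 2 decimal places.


G = 3442 / (2 * 1.33)
= 1293.98 MPa

1293.98


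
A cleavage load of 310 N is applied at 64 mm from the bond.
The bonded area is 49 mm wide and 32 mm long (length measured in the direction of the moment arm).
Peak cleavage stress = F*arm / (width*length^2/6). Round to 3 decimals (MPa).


Moment = 310 * 64 = 19840 N*mm
Section modulus = 49 * 1024 / 6 = 50176 / 6 mm^3
Stress = 19840 / (50176 / 6) = 119040 / 50176
= 2.372 MPa

2.372


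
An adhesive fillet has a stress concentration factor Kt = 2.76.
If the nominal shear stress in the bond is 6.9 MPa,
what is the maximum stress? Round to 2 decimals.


Max stress = 6.9 * 2.76 = 19.04 MPa

19.04


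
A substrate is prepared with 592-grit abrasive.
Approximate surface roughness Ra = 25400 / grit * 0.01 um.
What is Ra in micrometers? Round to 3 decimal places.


Ra = 25400 / 592 * 0.01 = 0.429 um

0.429


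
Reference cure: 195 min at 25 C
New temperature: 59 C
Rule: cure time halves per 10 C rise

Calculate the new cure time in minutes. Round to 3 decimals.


factor = 2^((59-25)/10) = 10.5561
t_new = 195 / 10.5561 = 18.473 min

18.473


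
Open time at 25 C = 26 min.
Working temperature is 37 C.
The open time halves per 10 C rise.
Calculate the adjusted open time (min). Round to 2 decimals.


factor = 2^((37 - 25) / 10) = 2.2974
ot = 26 / 2.2974 = 11.32 min

11.32


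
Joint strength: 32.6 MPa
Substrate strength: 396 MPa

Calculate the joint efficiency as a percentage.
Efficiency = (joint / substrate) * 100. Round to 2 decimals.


Efficiency = (32.6 / 396) * 100 = 8.23%

8.23


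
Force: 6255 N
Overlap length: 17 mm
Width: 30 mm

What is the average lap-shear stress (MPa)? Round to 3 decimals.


Average shear stress = F / (overlap * width)
= 6255 / (17 * 30)
= 12.265 MPa

12.265


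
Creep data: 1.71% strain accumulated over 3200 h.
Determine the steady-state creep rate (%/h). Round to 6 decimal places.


Rate = 1.71 / 3200 = 0.000534 %/h

0.000534


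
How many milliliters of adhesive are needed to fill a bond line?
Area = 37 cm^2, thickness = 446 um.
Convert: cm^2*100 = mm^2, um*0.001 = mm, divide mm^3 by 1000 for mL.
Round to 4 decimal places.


= (37 * 100) * (446 * 0.001) / 1000
= 1.6502 mL

1.6502


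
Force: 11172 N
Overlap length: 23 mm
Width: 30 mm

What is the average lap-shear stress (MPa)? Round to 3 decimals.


Average shear stress = F / (overlap * width)
= 11172 / (23 * 30)
= 16.191 MPa

16.191


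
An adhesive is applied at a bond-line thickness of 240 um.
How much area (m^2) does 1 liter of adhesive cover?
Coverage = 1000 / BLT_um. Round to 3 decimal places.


Coverage = 1000 / 240 = 4.167 m^2

4.167


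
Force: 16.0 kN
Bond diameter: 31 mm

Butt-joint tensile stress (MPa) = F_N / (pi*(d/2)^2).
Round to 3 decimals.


F_N = 16.0 * 1000 = 16000.0 N
A = pi*(15.5)^2 = 754.7676 mm^2
stress = 16000.0 / 754.7676 = 21.199 MPa

21.199


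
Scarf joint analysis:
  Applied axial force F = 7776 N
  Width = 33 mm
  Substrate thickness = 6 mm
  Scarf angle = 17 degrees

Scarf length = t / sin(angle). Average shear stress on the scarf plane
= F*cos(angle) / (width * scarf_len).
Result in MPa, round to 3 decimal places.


Scarf length = 6 / sin(17 deg) = 20.5218 mm
cos(17 deg) = 0.956305
Shear = 7776 * 0.956305 / (33 * 20.5218)
= 10.981 MPa

10.981


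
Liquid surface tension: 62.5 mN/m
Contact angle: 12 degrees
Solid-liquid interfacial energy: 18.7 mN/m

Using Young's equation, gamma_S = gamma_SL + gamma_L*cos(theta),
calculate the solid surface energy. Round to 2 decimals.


gamma_S = 18.7 + 62.5 * cos(12)
= 79.83 mN/m

79.83


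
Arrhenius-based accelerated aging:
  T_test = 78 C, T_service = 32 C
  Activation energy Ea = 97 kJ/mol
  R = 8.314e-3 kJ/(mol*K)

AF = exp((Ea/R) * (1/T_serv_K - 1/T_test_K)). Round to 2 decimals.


T_test_K = 351.15, T_serv_K = 305.15
AF = exp((97/8.314e-3) * (1/305.15 - 1/351.15))
= 149.69

149.69


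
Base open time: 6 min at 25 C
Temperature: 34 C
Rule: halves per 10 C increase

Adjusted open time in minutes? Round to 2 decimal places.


Acceleration = 2^((34-25)/10) = 1.8661
Open time = 6 / 1.8661 = 3.22 min

3.22


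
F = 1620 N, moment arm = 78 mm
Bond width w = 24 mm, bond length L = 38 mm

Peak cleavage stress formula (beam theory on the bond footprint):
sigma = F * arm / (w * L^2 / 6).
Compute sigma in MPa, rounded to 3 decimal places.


sigma = (1620 * 78) / (24 * 1444 / 6)
= 126360 * 6 / 34656
= 758160 / 34656
= 21.877 MPa

21.877


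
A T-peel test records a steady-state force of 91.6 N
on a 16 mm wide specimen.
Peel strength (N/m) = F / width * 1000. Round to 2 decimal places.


Peel strength = 91.6 / 16 * 1000
= 5725.00 N/m

5725.00


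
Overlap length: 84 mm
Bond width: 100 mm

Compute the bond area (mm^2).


Bond area = 84 * 100 = 8400 mm^2

8400


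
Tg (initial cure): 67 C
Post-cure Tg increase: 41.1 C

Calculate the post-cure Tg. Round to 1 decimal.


Post-cure Tg = 67 + 41.1 = 108.1 C

108.1


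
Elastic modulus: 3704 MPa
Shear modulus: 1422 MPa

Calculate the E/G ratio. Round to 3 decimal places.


E / G = 3704 / 1422 = 2.605

2.605


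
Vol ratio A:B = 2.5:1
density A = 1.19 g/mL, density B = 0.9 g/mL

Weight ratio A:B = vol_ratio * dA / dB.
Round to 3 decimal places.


Weight ratio = 2.5 * 1.19 / 0.9
= 3.306

3.306


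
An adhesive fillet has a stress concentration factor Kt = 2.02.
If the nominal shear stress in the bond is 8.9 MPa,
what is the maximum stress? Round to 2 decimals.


Max stress = 8.9 * 2.02 = 17.98 MPa

17.98


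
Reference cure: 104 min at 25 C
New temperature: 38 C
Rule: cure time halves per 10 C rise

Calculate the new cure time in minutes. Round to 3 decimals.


factor = 2^((38-25)/10) = 2.4623
t_new = 104 / 2.4623 = 42.237 min

42.237


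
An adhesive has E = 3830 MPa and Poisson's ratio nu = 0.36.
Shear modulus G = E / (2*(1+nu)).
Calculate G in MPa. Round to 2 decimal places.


G = 3830 / (2*(1+0.36))
= 3830 / 2.72
= 1408.09 MPa

1408.09


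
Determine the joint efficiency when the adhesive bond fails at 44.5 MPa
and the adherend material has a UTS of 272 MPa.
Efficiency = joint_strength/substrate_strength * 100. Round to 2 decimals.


Joint efficiency = 44.5 / 272 * 100
= 16.36%

16.36


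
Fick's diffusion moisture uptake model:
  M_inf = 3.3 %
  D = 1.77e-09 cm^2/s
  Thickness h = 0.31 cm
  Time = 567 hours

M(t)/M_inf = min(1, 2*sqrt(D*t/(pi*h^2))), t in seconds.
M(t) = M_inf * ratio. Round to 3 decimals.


t_sec = 567 * 3600 = 2041200
ratio = 2*sqrt(1.77e-09*2041200/(pi*0.31^2))
= min(1, 0.218788)
= 0.218788
M(t) = 3.3 * 0.218788 = 0.722 %

0.722


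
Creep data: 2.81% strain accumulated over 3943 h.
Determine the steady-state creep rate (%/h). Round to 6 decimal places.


Rate = 2.81 / 3943 = 0.000713 %/h

0.000713


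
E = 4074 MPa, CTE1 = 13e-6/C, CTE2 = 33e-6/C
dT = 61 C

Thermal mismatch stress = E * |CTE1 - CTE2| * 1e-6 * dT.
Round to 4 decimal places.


= 4074 * 20e-6 * 61
= 4.9703 MPa

4.9703


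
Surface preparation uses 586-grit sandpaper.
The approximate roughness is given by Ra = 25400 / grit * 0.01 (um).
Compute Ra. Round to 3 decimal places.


Ra = 25400 / 586 * 0.01
= 254 / 586
= 0.433 um

0.433


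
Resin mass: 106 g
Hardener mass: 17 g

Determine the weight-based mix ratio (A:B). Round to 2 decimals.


Ratio = 106 / 17 = 6.24

6.24


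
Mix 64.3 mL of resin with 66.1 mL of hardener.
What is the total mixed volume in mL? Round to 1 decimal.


Total = 64.3 + 66.1 = 130.4 mL

130.4


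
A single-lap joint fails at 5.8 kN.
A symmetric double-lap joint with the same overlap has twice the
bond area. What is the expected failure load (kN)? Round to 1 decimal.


Double-lap load = 2 * 5.8 = 11.6 kN

11.6


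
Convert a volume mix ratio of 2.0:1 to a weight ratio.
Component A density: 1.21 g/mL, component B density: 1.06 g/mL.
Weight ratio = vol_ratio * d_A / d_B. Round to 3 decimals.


= 2.0 * 1.21 / 1.06 = 2.283

2.283


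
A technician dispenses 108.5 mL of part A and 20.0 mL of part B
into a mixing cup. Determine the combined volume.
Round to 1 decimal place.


Combined volume = 108.5 + 20.0
= 128.5 mL

128.5


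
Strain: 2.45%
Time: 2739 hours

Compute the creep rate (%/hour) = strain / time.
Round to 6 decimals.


Creep rate = 2.45 / 2739
= 0.000894 %/h

0.000894


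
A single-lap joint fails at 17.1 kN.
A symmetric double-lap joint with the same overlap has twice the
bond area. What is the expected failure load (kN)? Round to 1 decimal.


Double-lap load = 2 * 17.1 = 34.2 kN

34.2


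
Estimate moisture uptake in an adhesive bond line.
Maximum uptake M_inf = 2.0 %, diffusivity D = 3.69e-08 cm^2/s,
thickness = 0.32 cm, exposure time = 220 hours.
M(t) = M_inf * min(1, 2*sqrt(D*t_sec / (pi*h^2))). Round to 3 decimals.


Convert time: 220 h = 792000 s
ratio = min(1, 2*sqrt(3.69e-08*792000/(pi*0.32^2)))
= 0.602811
M(t) = 2.0 * 0.602811 = 1.206%

1.206


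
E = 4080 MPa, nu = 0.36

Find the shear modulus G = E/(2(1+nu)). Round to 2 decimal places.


G = 4080 / (2 * 1.36)
= 1500.00 MPa

1500.00


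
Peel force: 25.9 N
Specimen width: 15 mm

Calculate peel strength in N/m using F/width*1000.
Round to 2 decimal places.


Peel strength = 25.9 / 15 * 1000 = 1726.67 N/m

1726.67


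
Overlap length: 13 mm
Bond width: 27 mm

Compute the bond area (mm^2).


Bond area = 13 * 27 = 351 mm^2

351


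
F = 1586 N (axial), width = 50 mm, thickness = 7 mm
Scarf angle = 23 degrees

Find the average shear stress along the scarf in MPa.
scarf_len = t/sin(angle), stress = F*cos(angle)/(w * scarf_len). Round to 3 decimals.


scarf_len = 7/sin(23 deg) = 17.9151
cos(23 deg) = 0.920505
stress = 1586*0.920505/(50*17.9151) = 1.630 MPa

1.630


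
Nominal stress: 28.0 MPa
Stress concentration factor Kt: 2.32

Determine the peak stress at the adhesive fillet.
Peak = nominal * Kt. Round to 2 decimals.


Peak stress = 28.0 * 2.32
= 64.96 MPa

64.96


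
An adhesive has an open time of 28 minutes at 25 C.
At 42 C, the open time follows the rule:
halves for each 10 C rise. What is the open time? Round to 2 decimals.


Factor = 2^((42-25)/10) = 3.2490
Open time = 28 / 3.2490 = 8.62 min

8.62


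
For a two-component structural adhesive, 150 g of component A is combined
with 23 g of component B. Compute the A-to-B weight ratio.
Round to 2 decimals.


Weight ratio A:B = 150 / 23
= 6.52

6.52


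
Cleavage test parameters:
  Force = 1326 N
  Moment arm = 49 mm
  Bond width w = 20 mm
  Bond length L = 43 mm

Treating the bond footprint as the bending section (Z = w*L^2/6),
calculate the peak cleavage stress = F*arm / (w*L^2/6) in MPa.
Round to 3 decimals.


M = 1326 * 49 = 64974 N*mm
Z = 20 * 43^2 / 6 = 36980 / 6 mm^3
sigma = M / Z = 6 * 64974 / 36980 = 389844 / 36980
= 10.542 MPa

10.542


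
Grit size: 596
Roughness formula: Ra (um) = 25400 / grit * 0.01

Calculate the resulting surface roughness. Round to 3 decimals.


Ra = 25400 / 596 * 0.01
= 0.426 um

0.426


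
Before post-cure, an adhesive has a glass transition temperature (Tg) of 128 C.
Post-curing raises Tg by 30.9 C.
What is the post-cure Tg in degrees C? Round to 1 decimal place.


Tg_post = Tg_base + delta_Tg
= 128 + 30.9
= 158.9 C

158.9


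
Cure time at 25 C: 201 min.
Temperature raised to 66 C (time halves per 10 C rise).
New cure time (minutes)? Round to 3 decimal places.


Acceleration factor = 2^(41/10) = 17.1484
New time = 201 / 17.1484 = 11.721 min

11.721


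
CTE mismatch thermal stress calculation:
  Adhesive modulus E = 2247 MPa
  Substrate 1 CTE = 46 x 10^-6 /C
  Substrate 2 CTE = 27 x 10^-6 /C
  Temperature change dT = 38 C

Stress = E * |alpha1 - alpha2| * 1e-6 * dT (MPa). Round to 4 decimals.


delta_alpha = |46 - 27| = 19 x 10^-6/C
Stress = 2247 * 19e-6 * 38
= 1.6223 MPa

1.6223


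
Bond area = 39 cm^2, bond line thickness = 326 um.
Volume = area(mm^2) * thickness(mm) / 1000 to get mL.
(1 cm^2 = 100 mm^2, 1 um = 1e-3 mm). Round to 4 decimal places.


area_mm2 = 39 * 100 = 3900
blt_mm = 326 * 1e-3 = 0.326
vol_mm3 = 3900 * 0.326 = 1271.4
vol_mL = 1271.4 / 1000 = 1.2714 mL

1.2714


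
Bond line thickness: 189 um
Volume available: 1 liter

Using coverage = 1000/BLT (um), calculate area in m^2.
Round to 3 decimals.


1 L = 1e6 mm^3, thickness = 189 um = 0.189 mm
Area = 1e6 / 0.189 mm^2 = (1e6 / 0.189) / 1e6 m^2 = 1000 / 189 m^2
= 5.291 m^2

5.291


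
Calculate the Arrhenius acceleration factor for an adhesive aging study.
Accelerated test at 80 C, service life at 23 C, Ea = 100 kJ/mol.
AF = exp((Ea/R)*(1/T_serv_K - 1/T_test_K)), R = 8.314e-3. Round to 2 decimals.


T_test = 353.15 K, T_serv = 296.15 K
Ea/R = 100 / 0.008314 = 12027.90
AF = exp(12027.90 * (1/296.15 - 1/353.15))
= 702.97

702.97


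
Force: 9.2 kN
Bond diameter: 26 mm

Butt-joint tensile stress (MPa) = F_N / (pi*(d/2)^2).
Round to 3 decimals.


F_N = 9.2 * 1000 = 9200.0 N
A = pi*(13.0)^2 = 530.9292 mm^2
stress = 9200.0 / 530.9292 = 17.328 MPa

17.328


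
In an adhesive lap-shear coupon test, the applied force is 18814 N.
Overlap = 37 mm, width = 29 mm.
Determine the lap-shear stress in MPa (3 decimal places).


stress = F / (overlap * width)
= 18814 / (37 * 29)
= 17.534 MPa

17.534


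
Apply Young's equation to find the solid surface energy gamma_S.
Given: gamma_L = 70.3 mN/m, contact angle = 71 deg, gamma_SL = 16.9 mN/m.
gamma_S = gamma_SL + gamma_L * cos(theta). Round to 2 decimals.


theta_rad = 71 * pi/180 = 1.239184
gamma_S = 16.9 + 70.3 * cos(1.239184)
= 39.79 mN/m

39.79


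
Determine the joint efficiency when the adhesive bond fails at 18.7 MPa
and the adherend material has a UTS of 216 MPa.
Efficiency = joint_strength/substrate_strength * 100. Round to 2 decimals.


Joint efficiency = 18.7 / 216 * 100
= 8.66%

8.66


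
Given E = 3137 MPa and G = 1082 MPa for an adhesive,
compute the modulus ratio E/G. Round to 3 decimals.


E/G ratio = 3137 / 1082 = 2.899

2.899


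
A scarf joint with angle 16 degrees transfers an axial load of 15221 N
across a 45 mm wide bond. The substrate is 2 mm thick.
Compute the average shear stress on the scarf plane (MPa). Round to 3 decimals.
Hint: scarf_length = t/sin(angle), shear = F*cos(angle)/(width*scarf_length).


scarf_length = 2 / sin(16 deg) = 7.2559 mm
cos(16 deg) = 0.961262
shear stress = 15221 * 0.961262 / (45 * 7.2559)
= 44.811 MPa

44.811
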